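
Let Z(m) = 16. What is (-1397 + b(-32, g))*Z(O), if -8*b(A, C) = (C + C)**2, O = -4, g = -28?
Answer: -28624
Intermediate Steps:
b(A, C) = -C**2/2 (b(A, C) = -(C + C)**2/8 = -4*C**2/8 = -C**2/2)
(-1397 + b(-32, g))*Z(O) = (-1397 - 1/2*(-28)**2)*16 = (-1397 - 1/2*784)*16 = (-1397 - 392)*16 = -1789*16 = -28624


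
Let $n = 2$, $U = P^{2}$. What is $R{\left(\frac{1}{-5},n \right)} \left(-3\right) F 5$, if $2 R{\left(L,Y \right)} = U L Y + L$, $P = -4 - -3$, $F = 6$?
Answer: $27$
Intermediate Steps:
$P = -1$ ($P = -4 + 3 = -1$)
$U = 1$ ($U = \left(-1\right)^{2} = 1$)
$R{\left(L,Y \right)} = \frac{L}{2} + \frac{L Y}{2}$ ($R{\left(L,Y \right)} = \frac{1 L Y + L}{2} = \frac{L Y + L}{2} = \frac{L + L Y}{2} = \frac{L}{2} + \frac{L Y}{2}$)
$R{\left(\frac{1}{-5},n \right)} \left(-3\right) F 5 = \frac{1 + 2}{2 \left(-5\right)} \left(-3\right) 6 \cdot 5 = \frac{1}{2} \left(- \frac{1}{5}\right) 3 \left(-3\right) 30 = \left(- \frac{3}{10}\right) \left(-3\right) 30 = \frac{9}{10} \cdot 30 = 27$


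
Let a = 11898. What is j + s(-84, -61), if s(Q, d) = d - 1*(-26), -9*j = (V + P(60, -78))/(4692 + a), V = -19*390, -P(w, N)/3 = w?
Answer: -173942/4977 ≈ -34.949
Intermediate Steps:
P(w, N) = -3*w
V = -7410
j = 253/4977 (j = -(-7410 - 3*60)/(9*(4692 + 11898)) = -(-7410 - 180)/(9*16590) = -(-2530)/(3*16590) = -⅑*(-253/553) = 253/4977 ≈ 0.050834)
s(Q, d) = 26 + d (s(Q, d) = d + 26 = 26 + d)
j + s(-84, -61) = 253/4977 + (26 - 61) = 253/4977 - 35 = -173942/4977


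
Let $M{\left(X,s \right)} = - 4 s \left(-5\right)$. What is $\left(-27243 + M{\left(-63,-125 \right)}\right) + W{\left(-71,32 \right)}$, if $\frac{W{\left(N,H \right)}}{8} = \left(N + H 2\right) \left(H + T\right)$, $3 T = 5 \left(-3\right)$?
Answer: $-31255$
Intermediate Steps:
$M{\left(X,s \right)} = 20 s$
$T = -5$ ($T = \frac{5 \left(-3\right)}{3} = \frac{1}{3} \left(-15\right) = -5$)
$W{\left(N,H \right)} = 8 \left(-5 + H\right) \left(N + 2 H\right)$ ($W{\left(N,H \right)} = 8 \left(N + H 2\right) \left(H - 5\right) = 8 \left(N + 2 H\right) \left(-5 + H\right) = 8 \left(-5 + H\right) \left(N + 2 H\right)$)
$\left(-27243 + M{\left(-63,-125 \right)}\right) + W{\left(-71,32 \right)} = \left(-27243 + 20 \left(-125\right)\right) + \left(\left(-80\right) 32 - -2840 + 16 \cdot 32^{2} + 8 \cdot 32 \left(-71\right)\right) = \left(-27243 - 2500\right) + \left(-2560 + 2840 + 16 \cdot 1024 - 18176\right) = -29743 + \left(-2560 + 2840 + 16384 - 18176\right) = -29743 - 1512 = -31255$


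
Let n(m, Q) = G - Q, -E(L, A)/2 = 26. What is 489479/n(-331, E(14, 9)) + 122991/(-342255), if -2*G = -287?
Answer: 111668393603/44607235 ≈ 2503.4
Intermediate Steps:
G = 287/2 (G = -½*(-287) = 287/2 ≈ 143.50)
E(L, A) = -52 (E(L, A) = -2*26 = -52)
n(m, Q) = 287/2 - Q
489479/n(-331, E(14, 9)) + 122991/(-342255) = 489479/(287/2 - 1*(-52)) + 122991/(-342255) = 489479/(287/2 + 52) + 122991*(-1/342255) = 489479/(391/2) - 40997/114085 = 489479*(2/391) - 40997/114085 = 978958/391 - 40997/114085 = 111668393603/44607235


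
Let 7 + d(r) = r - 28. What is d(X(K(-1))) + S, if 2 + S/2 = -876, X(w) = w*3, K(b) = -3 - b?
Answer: -1797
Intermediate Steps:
X(w) = 3*w
d(r) = -35 + r (d(r) = -7 + (r - 28) = -7 + (-28 + r) = -35 + r)
S = -1756 (S = -4 + 2*(-876) = -4 - 1752 = -1756)
d(X(K(-1))) + S = (-35 + 3*(-3 - 1*(-1))) - 1756 = (-35 + 3*(-3 + 1)) - 1756 = (-35 + 3*(-2)) - 1756 = (-35 - 6) - 1756 = -41 - 1756 = -1797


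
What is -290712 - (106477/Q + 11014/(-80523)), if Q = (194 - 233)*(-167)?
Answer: -50823778196059/174815433 ≈ -2.9073e+5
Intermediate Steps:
Q = 6513 (Q = -39*(-167) = 6513)
-290712 - (106477/Q + 11014/(-80523)) = -290712 - (106477/6513 + 11014/(-80523)) = -290712 - (106477*(1/6513) + 11014*(-1/80523)) = -290712 - (106477/6513 - 11014/80523) = -290712 - 1*2834037763/174815433 = -290712 - 2834037763/174815433 = -50823778196059/174815433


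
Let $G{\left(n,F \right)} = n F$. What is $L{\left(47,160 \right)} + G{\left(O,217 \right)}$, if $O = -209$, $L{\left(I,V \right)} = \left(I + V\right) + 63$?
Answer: $-45083$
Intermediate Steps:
$L{\left(I,V \right)} = 63 + I + V$
$G{\left(n,F \right)} = F n$
$L{\left(47,160 \right)} + G{\left(O,217 \right)} = \left(63 + 47 + 160\right) + 217 \left(-209\right) = 270 - 45353 = -45083$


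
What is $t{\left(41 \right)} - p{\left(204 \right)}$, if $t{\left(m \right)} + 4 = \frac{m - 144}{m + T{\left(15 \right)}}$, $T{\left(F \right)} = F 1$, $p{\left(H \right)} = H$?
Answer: $- \frac{11751}{56} \approx -209.84$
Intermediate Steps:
$T{\left(F \right)} = F$
$t{\left(m \right)} = -4 + \frac{-144 + m}{15 + m}$ ($t{\left(m \right)} = -4 + \frac{m - 144}{m + 15} = -4 + \frac{-144 + m}{15 + m}$)
$t{\left(41 \right)} - p{\left(204 \right)} = \frac{3 \left(-68 - 41\right)}{15 + 41} - 204 = \frac{3 \left(-68 - 41\right)}{56} - 204 = 3 \cdot \frac{1}{56} \left(-109\right) - 204 = - \frac{327}{56} - 204 = - \frac{11751}{56}$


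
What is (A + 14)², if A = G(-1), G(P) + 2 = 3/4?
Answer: 2601/16 ≈ 162.56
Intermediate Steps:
G(P) = -5/4 (G(P) = -2 + 3/4 = -2 + 3*(¼) = -2 + ¾ = -5/4)
A = -5/4 ≈ -1.2500
(A + 14)² = (-5/4 + 14)² = (51/4)² = 2601/16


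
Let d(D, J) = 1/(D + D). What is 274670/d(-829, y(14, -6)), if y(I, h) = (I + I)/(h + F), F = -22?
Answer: -455402860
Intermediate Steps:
y(I, h) = 2*I/(-22 + h) (y(I, h) = (I + I)/(h - 22) = (2*I)/(-22 + h) = 2*I/(-22 + h))
d(D, J) = 1/(2*D)
274670/d(-829, y(14, -6)) = 274670/(((½)/(-829))) = 274670/(((½)*(-1/829))) = 274670/(-1/1658) = 274670*(-1658) = -455402860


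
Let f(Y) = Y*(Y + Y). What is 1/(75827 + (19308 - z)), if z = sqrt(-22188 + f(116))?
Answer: 95135/9050663501 + 2*sqrt(1181)/9050663501 ≈ 1.0519e-5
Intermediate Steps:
f(Y) = 2*Y**2 (f(Y) = Y*(2*Y) = 2*Y**2)
z = 2*sqrt(1181) (z = sqrt(-22188 + 2*116**2) = sqrt(-22188 + 2*13456) = sqrt(-22188 + 26912) = sqrt(4724) = 2*sqrt(1181) ≈ 68.731)
1/(75827 + (19308 - z)) = 1/(75827 + (19308 - 2*sqrt(1181))) = 1/(95135 - 2*sqrt(1181))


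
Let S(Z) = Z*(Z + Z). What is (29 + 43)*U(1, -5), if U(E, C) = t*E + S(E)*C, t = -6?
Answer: -1152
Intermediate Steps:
S(Z) = 2*Z² (S(Z) = Z*(2*Z) = 2*Z²)
U(E, C) = -6*E + 2*C*E² (U(E, C) = -6*E + (2*E²)*C = -6*E + 2*C*E²)
(29 + 43)*U(1, -5) = (29 + 43)*(2*1*(-3 - 5*1)) = 72*(2*1*(-3 - 5)) = 72*(2*1*(-8)) = 72*(-16) = -1152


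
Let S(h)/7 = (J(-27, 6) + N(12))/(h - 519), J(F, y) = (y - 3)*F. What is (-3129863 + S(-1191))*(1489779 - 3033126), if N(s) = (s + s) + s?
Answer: 183557646712089/38 ≈ 4.8305e+12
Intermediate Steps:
N(s) = 3*s (N(s) = 2*s + s = 3*s)
J(F, y) = F*(-3 + y) (J(F, y) = (-3 + y)*F = F*(-3 + y))
S(h) = -315/(-519 + h) (S(h) = 7*((-27*(-3 + 6) + 3*12)/(h - 519)) = 7*((-27*3 + 36)/(-519 + h)) = 7*((-81 + 36)/(-519 + h)) = 7*(-45/(-519 + h)) = -315/(-519 + h))
(-3129863 + S(-1191))*(1489779 - 3033126) = (-3129863 - 315/(-519 - 1191))*(1489779 - 3033126) = (-3129863 - 315/(-1710))*(-1543347) = (-3129863 - 315*(-1/1710))*(-1543347) = (-3129863 + 7/38)*(-1543347) = -118934787/38*(-1543347) = 183557646712089/38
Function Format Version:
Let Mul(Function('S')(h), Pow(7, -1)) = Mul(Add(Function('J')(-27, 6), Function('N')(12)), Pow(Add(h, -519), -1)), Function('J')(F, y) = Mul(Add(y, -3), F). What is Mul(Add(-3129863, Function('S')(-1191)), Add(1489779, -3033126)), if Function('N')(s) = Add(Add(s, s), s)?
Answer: Rational(183557646712089, 38) ≈ 4.8305e+12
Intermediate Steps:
Function('N')(s) = Mul(3, s) (Function('N')(s) = Add(Mul(2, s), s) = Mul(3, s))
Function('J')(F, y) = Mul(F, Add(-3, y)) (Function('J')(F, y) = Mul(Add(-3, y), F) = Mul(F, Add(-3, y)))
Function('S')(h) = Mul(-315, Pow(Add(-519, h), -1)) (Function('S')(h) = Mul(7, Mul(Add(Mul(-27, Add(-3, 6)), Mul(3, 12)), Pow(Add(h, -519), -1))) = Mul(7, Mul(Add(Mul(-27, 3), 36), Pow(Add(-519, h), -1))) = Mul(7, Mul(Add(-81, 36), Pow(Add(-519, h), -1))) = Mul(7, Mul(-45, Pow(Add(-519, h), -1))) = Mul(-315, Pow(Add(-519, h), -1)))
Mul(Add(-3129863, Function('S')(-1191)), Add(1489779, -3033126)) = Mul(Add(-3129863, Mul(-315, Pow(Add(-519, -1191), -1))), Add(1489779, -3033126)) = Mul(Add(-3129863, Mul(-315, Pow(-1710, -1))), -1543347) = Mul(Add(-3129863, Mul(-315, Rational(-1, 1710))), -1543347) = Mul(Add(-3129863, Rational(7, 38)), -1543347) = Mul(Rational(-118934787, 38), -1543347) = Rational(183557646712089, 38)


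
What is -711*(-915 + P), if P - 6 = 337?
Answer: 406692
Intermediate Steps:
P = 343 (P = 6 + 337 = 343)
-711*(-915 + P) = -711*(-915 + 343) = -711*(-572) = 406692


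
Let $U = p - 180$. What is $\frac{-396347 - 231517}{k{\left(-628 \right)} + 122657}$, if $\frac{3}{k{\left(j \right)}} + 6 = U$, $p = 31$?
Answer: $- \frac{12164865}{2376479} \approx -5.1189$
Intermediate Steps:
$U = -149$ ($U = 31 - 180 = -149$)
$k{\left(j \right)} = - \frac{3}{155}$ ($k{\left(j \right)} = \frac{3}{-6 - 149} = \frac{3}{-155} = 3 \left(- \frac{1}{155}\right) = - \frac{3}{155}$)
$\frac{-396347 - 231517}{k{\left(-628 \right)} + 122657} = \frac{-396347 - 231517}{- \frac{3}{155} + 122657} = - \frac{627864}{\frac{19011832}{155}} = \left(-627864\right) \frac{155}{19011832} = - \frac{12164865}{2376479}$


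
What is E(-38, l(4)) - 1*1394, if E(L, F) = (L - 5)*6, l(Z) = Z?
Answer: -1652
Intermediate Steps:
E(L, F) = -30 + 6*L (E(L, F) = (-5 + L)*6 = -30 + 6*L)
E(-38, l(4)) - 1*1394 = (-30 + 6*(-38)) - 1*1394 = (-30 - 228) - 1394 = -258 - 1394 = -1652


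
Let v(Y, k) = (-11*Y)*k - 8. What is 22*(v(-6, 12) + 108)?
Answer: 19624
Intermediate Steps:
v(Y, k) = -8 - 11*Y*k (v(Y, k) = -11*Y*k - 8 = -8 - 11*Y*k)
22*(v(-6, 12) + 108) = 22*((-8 - 11*(-6)*12) + 108) = 22*((-8 + 792) + 108) = 22*(784 + 108) = 22*892 = 19624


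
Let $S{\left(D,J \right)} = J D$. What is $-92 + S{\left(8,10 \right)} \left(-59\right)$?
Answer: $-4812$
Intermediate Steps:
$S{\left(D,J \right)} = D J$
$-92 + S{\left(8,10 \right)} \left(-59\right) = -92 + 8 \cdot 10 \left(-59\right) = -92 + 80 \left(-59\right) = -92 - 4720 = -4812$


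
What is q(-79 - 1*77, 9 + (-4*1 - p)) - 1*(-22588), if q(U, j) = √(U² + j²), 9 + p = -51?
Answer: 22757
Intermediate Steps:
p = -60 (p = -9 - 51 = -60)
q(-79 - 1*77, 9 + (-4*1 - p)) - 1*(-22588) = √((-79 - 1*77)² + (9 + (-4*1 - 1*(-60)))²) - 1*(-22588) = √((-79 - 77)² + (9 + (-4 + 60))²) + 22588 = √((-156)² + (9 + 56)²) + 22588 = √(24336 + 65²) + 22588 = √(24336 + 4225) + 22588 = √28561 + 22588 = 169 + 22588 = 22757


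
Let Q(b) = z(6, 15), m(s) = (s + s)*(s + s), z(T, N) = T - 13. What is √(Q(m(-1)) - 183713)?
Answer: 2*I*√45930 ≈ 428.63*I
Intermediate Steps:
z(T, N) = -13 + T
m(s) = 4*s² (m(s) = (2*s)*(2*s) = 4*s²)
Q(b) = -7 (Q(b) = -13 + 6 = -7)
√(Q(m(-1)) - 183713) = √(-7 - 183713) = √(-183720) = 2*I*√45930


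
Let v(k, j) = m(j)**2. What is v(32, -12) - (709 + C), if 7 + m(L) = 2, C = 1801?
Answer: -2485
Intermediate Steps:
m(L) = -5 (m(L) = -7 + 2 = -5)
v(k, j) = 25 (v(k, j) = (-5)**2 = 25)
v(32, -12) - (709 + C) = 25 - (709 + 1801) = 25 - 1*2510 = 25 - 2510 = -2485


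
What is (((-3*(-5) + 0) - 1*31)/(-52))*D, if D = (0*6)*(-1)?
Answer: 0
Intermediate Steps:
D = 0 (D = 0*(-1) = 0)
(((-3*(-5) + 0) - 1*31)/(-52))*D = (((-3*(-5) + 0) - 1*31)/(-52))*0 = (((15 + 0) - 31)*(-1/52))*0 = ((15 - 31)*(-1/52))*0 = -16*(-1/52)*0 = (4/13)*0 = 0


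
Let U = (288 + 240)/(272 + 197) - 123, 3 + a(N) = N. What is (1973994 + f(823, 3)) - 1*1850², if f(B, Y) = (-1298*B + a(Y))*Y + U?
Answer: -2182439851/469 ≈ -4.6534e+6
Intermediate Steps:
a(N) = -3 + N
U = -57159/469 (U = 528/469 - 123 = -57159/469 ≈ -121.87)
f(B, Y) = -57159/469 + Y*(-3 + Y - 1298*B) (f(B, Y) = (-1298*B + (-3 + Y))*Y - 57159/469 = (-3 + Y - 1298*B)*Y - 57159/469 = Y*(-3 + Y - 1298*B) - 57159/469 = -57159/469 + Y*(-3 + Y - 1298*B))
(1973994 + f(823, 3)) - 1*1850² = (1973994 + (-57159/469 + 3*(-3 + 3) - 1298*823*3)) - 1*1850² = (1973994 + (-57159/469 + 3*0 - 3204762)) - 1*3422500 = (1973994 + (-57159/469 + 0 - 3204762)) - 3422500 = (1973994 - 1503090537/469) - 3422500 = -577287351/469 - 3422500 = -2182439851/469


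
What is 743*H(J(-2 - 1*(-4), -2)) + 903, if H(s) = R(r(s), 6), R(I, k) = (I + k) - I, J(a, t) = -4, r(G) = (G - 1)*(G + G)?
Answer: 5361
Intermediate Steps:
r(G) = 2*G*(-1 + G) (r(G) = (-1 + G)*(2*G) = 2*G*(-1 + G))
R(I, k) = k
H(s) = 6
743*H(J(-2 - 1*(-4), -2)) + 903 = 743*6 + 903 = 4458 + 903 = 5361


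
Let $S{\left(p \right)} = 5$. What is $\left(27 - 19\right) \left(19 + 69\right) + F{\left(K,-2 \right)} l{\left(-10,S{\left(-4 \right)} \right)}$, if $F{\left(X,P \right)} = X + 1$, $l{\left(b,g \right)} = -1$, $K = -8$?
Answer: $711$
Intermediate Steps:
$F{\left(X,P \right)} = 1 + X$
$\left(27 - 19\right) \left(19 + 69\right) + F{\left(K,-2 \right)} l{\left(-10,S{\left(-4 \right)} \right)} = \left(27 - 19\right) \left(19 + 69\right) + \left(1 - 8\right) \left(-1\right) = 8 \cdot 88 - -7 = 704 + 7 = 711$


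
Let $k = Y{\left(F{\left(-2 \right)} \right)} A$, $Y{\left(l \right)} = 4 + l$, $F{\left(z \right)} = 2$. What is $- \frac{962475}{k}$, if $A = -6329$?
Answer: $\frac{320825}{12658} \approx 25.346$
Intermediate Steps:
$k = -37974$ ($k = \left(4 + 2\right) \left(-6329\right) = 6 \left(-6329\right) = -37974$)
$- \frac{962475}{k} = - \frac{962475}{-37974} = \left(-962475\right) \left(- \frac{1}{37974}\right) = \frac{320825}{12658}$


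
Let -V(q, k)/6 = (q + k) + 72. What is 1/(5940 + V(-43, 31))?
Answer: 1/5580 ≈ 0.00017921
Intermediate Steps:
V(q, k) = -432 - 6*k - 6*q (V(q, k) = -6*((q + k) + 72) = -6*((k + q) + 72) = -6*(72 + k + q) = -432 - 6*k - 6*q)
1/(5940 + V(-43, 31)) = 1/(5940 + (-432 - 6*31 - 6*(-43))) = 1/(5940 + (-432 - 186 + 258)) = 1/(5940 - 360) = 1/5580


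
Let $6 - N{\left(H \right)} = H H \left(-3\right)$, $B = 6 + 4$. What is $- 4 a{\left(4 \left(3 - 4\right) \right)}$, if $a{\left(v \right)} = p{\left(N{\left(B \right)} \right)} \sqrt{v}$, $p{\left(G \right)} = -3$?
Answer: $24 i \approx 24.0 i$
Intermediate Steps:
$B = 10$
$N{\left(H \right)} = 6 + 3 H^{2}$ ($N{\left(H \right)} = 6 - H H \left(-3\right) = 6 - H^{2} \left(-3\right) = 6 - - 3 H^{2} = 6 + 3 H^{2}$)
$a{\left(v \right)} = - 3 \sqrt{v}$
$- 4 a{\left(4 \left(3 - 4\right) \right)} = - 4 \left(- 3 \sqrt{4 \left(3 - 4\right)}\right) = - 4 \left(- 3 \sqrt{4 \left(-1\right)}\right) = - 4 \left(- 3 \sqrt{-4}\right) = - 4 \left(- 3 \cdot 2 i\right) = - 4 \left(- 6 i\right) = 24 i$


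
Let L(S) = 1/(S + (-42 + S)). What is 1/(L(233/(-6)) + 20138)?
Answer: 359/7229539 ≈ 4.9657e-5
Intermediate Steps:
L(S) = 1/(-42 + 2*S)
1/(L(233/(-6)) + 20138) = 1/(1/(2*(-21 + 233/(-6))) + 20138) = 1/(1/(2*(-21 + 233*(-⅙))) + 20138) = 1/(1/(2*(-21 - 233/6)) + 20138) = 1/(1/(2*(-359/6)) + 20138) = 1/((½)*(-6/359) + 20138) = 1/(-3/359 + 20138) = 1/(7229539/359) = 359/7229539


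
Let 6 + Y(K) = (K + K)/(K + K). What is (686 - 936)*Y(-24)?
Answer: 1250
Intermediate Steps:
Y(K) = -5 (Y(K) = -6 + (K + K)/(K + K) = -6 + (2*K)/((2*K)) = -6 + (2*K)*(1/(2*K)) = -6 + 1 = -5)
(686 - 936)*Y(-24) = (686 - 936)*(-5) = -250*(-5) = 1250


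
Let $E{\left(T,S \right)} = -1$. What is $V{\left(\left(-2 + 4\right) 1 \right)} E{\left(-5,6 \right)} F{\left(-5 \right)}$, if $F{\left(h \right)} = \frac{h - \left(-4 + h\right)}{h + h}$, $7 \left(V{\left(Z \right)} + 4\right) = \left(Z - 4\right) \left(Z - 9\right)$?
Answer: $- \frac{4}{5} \approx -0.8$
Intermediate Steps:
$V{\left(Z \right)} = -4 + \frac{\left(-9 + Z\right) \left(-4 + Z\right)}{7}$ ($V{\left(Z \right)} = -4 + \frac{\left(Z - 4\right) \left(Z - 9\right)}{7} = -4 + \frac{\left(-4 + Z\right) \left(-9 + Z\right)}{7} = -4 + \frac{\left(-9 + Z\right) \left(-4 + Z\right)}{7}$)
$F{\left(h \right)} = \frac{2}{h}$ ($F{\left(h \right)} = \frac{4}{2 h} = 4 \frac{1}{2 h} = \frac{2}{h}$)
$V{\left(\left(-2 + 4\right) 1 \right)} E{\left(-5,6 \right)} F{\left(-5 \right)} = \left(\frac{8}{7} - \frac{13 \left(-2 + 4\right) 1}{7} + \frac{\left(\left(-2 + 4\right) 1\right)^{2}}{7}\right) \left(-1\right) \frac{2}{-5} = \left(\frac{8}{7} - \frac{13 \cdot 2 \cdot 1}{7} + \frac{\left(2 \cdot 1\right)^{2}}{7}\right) \left(-1\right) 2 \left(- \frac{1}{5}\right) = \left(\frac{8}{7} - \frac{26}{7} + \frac{2^{2}}{7}\right) \left(-1\right) \left(- \frac{2}{5}\right) = \left(\frac{8}{7} - \frac{26}{7} + \frac{1}{7} \cdot 4\right) \left(-1\right) \left(- \frac{2}{5}\right) = \left(\frac{8}{7} - \frac{26}{7} + \frac{4}{7}\right) \left(-1\right) \left(- \frac{2}{5}\right) = \left(-2\right) \left(-1\right) \left(- \frac{2}{5}\right) = 2 \left(- \frac{2}{5}\right) = - \frac{4}{5}$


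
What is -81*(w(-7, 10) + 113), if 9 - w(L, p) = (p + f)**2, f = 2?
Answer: 1782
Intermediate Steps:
w(L, p) = 9 - (2 + p)**2 (w(L, p) = 9 - (p + 2)**2 = 9 - (2 + p)**2)
-81*(w(-7, 10) + 113) = -81*((9 - (2 + 10)**2) + 113) = -81*((9 - 1*12**2) + 113) = -81*((9 - 1*144) + 113) = -81*((9 - 144) + 113) = -81*(-135 + 113) = -81*(-22) = 1782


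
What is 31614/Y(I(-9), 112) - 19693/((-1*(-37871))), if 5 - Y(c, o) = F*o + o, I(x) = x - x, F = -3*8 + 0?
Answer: 1146426161/97745051 ≈ 11.729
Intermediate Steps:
F = -24 (F = -24 + 0 = -24)
I(x) = 0
Y(c, o) = 5 + 23*o (Y(c, o) = 5 - (-24*o + o) = 5 - (-23)*o = 5 + 23*o)
31614/Y(I(-9), 112) - 19693/((-1*(-37871))) = 31614/(5 + 23*112) - 19693/((-1*(-37871))) = 31614/(5 + 2576) - 19693/37871 = 31614/2581 - 19693*1/37871 = 31614*(1/2581) - 19693/37871 = 31614/2581 - 19693/37871 = 1146426161/97745051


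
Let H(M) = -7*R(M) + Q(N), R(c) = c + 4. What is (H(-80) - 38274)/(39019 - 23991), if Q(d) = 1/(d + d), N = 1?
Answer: -75483/30056 ≈ -2.5114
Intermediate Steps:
Q(d) = 1/(2*d)
R(c) = 4 + c
H(M) = -55/2 - 7*M (H(M) = -7*(4 + M) + (½)/1 = (-28 - 7*M) + (½)*1 = (-28 - 7*M) + ½ = -55/2 - 7*M)
(H(-80) - 38274)/(39019 - 23991) = ((-55/2 - 7*(-80)) - 38274)/(39019 - 23991) = ((-55/2 + 560) - 38274)/15028 = (1065/2 - 38274)*(1/15028) = -75483/2*1/15028 = -75483/30056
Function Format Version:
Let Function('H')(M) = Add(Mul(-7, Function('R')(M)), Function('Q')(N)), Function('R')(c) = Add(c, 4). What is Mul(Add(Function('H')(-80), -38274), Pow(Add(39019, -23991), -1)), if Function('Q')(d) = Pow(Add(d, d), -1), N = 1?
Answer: Rational(-75483, 30056) ≈ -2.5114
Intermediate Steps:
Function('Q')(d) = Mul(Rational(1, 2), Pow(d, -1)) (Function('Q')(d) = Pow(Mul(2, d), -1) = Mul(Rational(1, 2), Pow(d, -1)))
Function('R')(c) = Add(4, c)
Function('H')(M) = Add(Rational(-55, 2), Mul(-7, M)) (Function('H')(M) = Add(Mul(-7, Add(4, M)), Mul(Rational(1, 2), Pow(1, -1))) = Add(Add(-28, Mul(-7, M)), Mul(Rational(1, 2), 1)) = Add(Add(-28, Mul(-7, M)), Rational(1, 2)) = Add(Rational(-55, 2), Mul(-7, M)))
Mul(Add(Function('H')(-80), -38274), Pow(Add(39019, -23991), -1)) = Mul(Add(Add(Rational(-55, 2), Mul(-7, -80)), -38274), Pow(Add(39019, -23991), -1)) = Mul(Add(Add(Rational(-55, 2), 560), -38274), Pow(15028, -1)) = Mul(Add(Rational(1065, 2), -38274), Rational(1, 15028)) = Mul(Rational(-75483, 2), Rational(1, 15028)) = Rational(-75483, 30056)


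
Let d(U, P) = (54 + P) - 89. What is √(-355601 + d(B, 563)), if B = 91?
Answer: I*√355073 ≈ 595.88*I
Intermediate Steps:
d(U, P) = -35 + P
√(-355601 + d(B, 563)) = √(-355601 + (-35 + 563)) = √(-355601 + 528) = √(-355073) = I*√355073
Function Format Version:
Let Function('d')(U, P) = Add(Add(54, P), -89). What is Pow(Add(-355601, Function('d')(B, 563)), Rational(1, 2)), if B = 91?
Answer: Mul(I, Pow(355073, Rational(1, 2))) ≈ Mul(595.88, I)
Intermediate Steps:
Function('d')(U, P) = Add(-35, P)
Pow(Add(-355601, Function('d')(B, 563)), Rational(1, 2)) = Pow(Add(-355601, Add(-35, 563)), Rational(1, 2)) = Pow(Add(-355601, 528), Rational(1, 2)) = Pow(-355073, Rational(1, 2)) = Mul(I, Pow(355073, Rational(1, 2)))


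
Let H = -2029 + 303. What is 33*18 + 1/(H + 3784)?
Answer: 1222453/2058 ≈ 594.00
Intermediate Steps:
H = -1726
33*18 + 1/(H + 3784) = 33*18 + 1/(-1726 + 3784) = 594 + 1/2058 = 1222453/2058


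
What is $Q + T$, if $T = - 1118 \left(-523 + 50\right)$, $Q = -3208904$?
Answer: $-2680090$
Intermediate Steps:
$T = 528814$ ($T = \left(-1118\right) \left(-473\right) = 528814$)
$Q + T = -3208904 + 528814 = -2680090$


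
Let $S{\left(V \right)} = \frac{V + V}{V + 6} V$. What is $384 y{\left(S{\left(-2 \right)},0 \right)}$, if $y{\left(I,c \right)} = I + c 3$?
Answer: $768$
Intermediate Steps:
$S{\left(V \right)} = \frac{2 V^{2}}{6 + V}$ ($S{\left(V \right)} = \frac{2 V}{6 + V} V = \frac{2 V^{2}}{6 + V}$)
$y{\left(I,c \right)} = I + 3 c$
$384 y{\left(S{\left(-2 \right)},0 \right)} = 384 \left(\frac{2 \left(-2\right)^{2}}{6 - 2} + 3 \cdot 0\right) = 384 \left(2 \cdot 4 \cdot \frac{1}{4} + 0\right) = 384 \left(2 + 0\right) = 384 \cdot 2 = 768$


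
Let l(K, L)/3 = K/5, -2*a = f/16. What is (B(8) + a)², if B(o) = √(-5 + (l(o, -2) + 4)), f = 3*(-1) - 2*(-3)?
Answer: 19501/5120 - 3*√95/80 ≈ 3.4433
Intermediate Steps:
f = 3 (f = -3 + 6 = 3)
a = -3/32 (a = -3/(2*16) = -½*3/16 = -3/32 ≈ -0.093750)
l(K, L) = 3*K/5 (l(K, L) = 3*(K/5) = 3*K/5)
B(o) = √(-1 + 3*o/5) (B(o) = √(-5 + (3*o/5 + 4)) = √(-5 + (4 + 3*o/5)) = √(-1 + 3*o/5))
(B(8) + a)² = (√(-25 + 15*8)/5 - 3/32)² = (√(-25 + 120)/5 - 3/32)² = (√95/5 - 3/32)² = (-3/32 + √95/5)²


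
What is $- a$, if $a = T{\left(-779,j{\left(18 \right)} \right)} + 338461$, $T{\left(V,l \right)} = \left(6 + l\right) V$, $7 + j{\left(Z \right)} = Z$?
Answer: $-325218$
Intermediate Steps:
$j{\left(Z \right)} = -7 + Z$
$T{\left(V,l \right)} = V \left(6 + l\right)$
$a = 325218$ ($a = - 779 \left(6 + \left(-7 + 18\right)\right) + 338461 = - 779 \left(6 + 11\right) + 338461 = \left(-779\right) 17 + 338461 = -13243 + 338461 = 325218$)
$- a = \left(-1\right) 325218 = -325218$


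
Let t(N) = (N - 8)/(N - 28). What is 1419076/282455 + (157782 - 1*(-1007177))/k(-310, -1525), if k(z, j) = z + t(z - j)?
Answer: -13450348214363/3572208385 ≈ -3765.3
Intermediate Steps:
t(N) = (-8 + N)/(-28 + N)
k(z, j) = z + (-8 + z - j)/(-28 + z - j) (k(z, j) = z + (-8 + (z - j))/(-28 + (z - j)) = z + (-8 + z - j)/(-28 + z - j))
1419076/282455 + (157782 - 1*(-1007177))/k(-310, -1525) = 1419076/282455 + (157782 - 1*(-1007177))/(((8 - 1525 - 1*(-310) - 310*(28 - 1525 - 1*(-310)))/(28 - 1525 - 1*(-310)))) = 1419076*(1/282455) + (157782 + 1007177)/(((8 - 1525 + 310 - 310*(28 - 1525 + 310))/(28 - 1525 + 310))) = 1419076/282455 + 1164959/(((8 - 1525 + 310 - 310*(-1187))/(-1187))) = 1419076/282455 + 1164959/((-(8 - 1525 + 310 + 367970)/1187)) = 1419076/282455 + 1164959/((-1/1187*366763)) = 1419076/282455 + 1164959/(-366763/1187) = 1419076/282455 + 1164959*(-1187/366763) = 1419076/282455 - 47682977/12647 = -13450348214363/3572208385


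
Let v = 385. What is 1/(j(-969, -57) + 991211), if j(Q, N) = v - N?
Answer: 1/991653 ≈ 1.0084e-6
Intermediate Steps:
j(Q, N) = 385 - N
1/(j(-969, -57) + 991211) = 1/((385 - 1*(-57)) + 991211) = 1/((385 + 57) + 991211) = 1/(442 + 991211) = 1/991653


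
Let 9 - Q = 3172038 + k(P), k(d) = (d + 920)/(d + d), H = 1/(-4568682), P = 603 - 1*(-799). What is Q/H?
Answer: 10158888900960279/701 ≈ 1.4492e+13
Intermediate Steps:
P = 1402 (P = 603 + 799 = 1402)
H = -1/4568682 ≈ -2.1888e-7
k(d) = (920 + d)/(2*d) (k(d) = (920 + d)/((2*d)) = (920 + d)*(1/(2*d)) = (920 + d)/(2*d))
Q = -4447185819/1402 (Q = 9 - (3172038 + (½)*(920 + 1402)/1402) = 9 - (3172038 + (½)*(1/1402)*2322) = 9 - (3172038 + 1161/1402) = 9 - 1*4447198437/1402 = 9 - 4447198437/1402 = -4447185819/1402 ≈ -3.1720e+6)
Q/H = -4447185819/(1402*(-1/4568682)) = -4447185819/1402*(-4568682) = 10158888900960279/701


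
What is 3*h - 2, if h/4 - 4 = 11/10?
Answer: 296/5 ≈ 59.200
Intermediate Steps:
h = 102/5 (h = 16 + 4*(11/10) = 16 + 22/5 = 102/5 ≈ 20.400)
3*h - 2 = 3*(102/5) - 2 = 306/5 - 2 = 296/5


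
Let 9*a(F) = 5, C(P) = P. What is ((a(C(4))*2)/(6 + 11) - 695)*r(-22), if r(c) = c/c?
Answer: -106325/153 ≈ -694.93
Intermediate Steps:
r(c) = 1
a(F) = 5/9 (a(F) = (⅑)*5 = 5/9)
((a(C(4))*2)/(6 + 11) - 695)*r(-22) = (((5/9)*2)/(6 + 11) - 695)*1 = ((10/9)/17 - 695)*1 = ((10/9)*(1/17) - 695)*1 = (10/153 - 695)*1 = -106325/153*1 = -106325/153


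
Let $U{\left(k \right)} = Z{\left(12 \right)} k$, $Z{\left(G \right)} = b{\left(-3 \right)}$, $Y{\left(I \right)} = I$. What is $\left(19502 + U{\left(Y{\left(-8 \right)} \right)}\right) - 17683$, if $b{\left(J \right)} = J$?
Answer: $1843$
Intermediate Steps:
$Z{\left(G \right)} = -3$
$U{\left(k \right)} = - 3 k$
$\left(19502 + U{\left(Y{\left(-8 \right)} \right)}\right) - 17683 = \left(19502 - -24\right) - 17683 = \left(19502 + 24\right) - 17683 = 19526 - 17683 = 1843$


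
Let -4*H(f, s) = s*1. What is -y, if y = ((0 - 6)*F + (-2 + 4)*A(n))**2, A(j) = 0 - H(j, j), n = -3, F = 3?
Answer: -1521/4 ≈ -380.25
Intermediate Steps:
H(f, s) = -s/4
A(j) = j/4 (A(j) = 0 - (-1)*j/4 = 0 + j/4 = j/4)
y = 1521/4 (y = ((0 - 6)*3 + (-2 + 4)*((1/4)*(-3)))**2 = (-6*3 + 2*(-3/4))**2 = (-18 - 3/2)**2 = (-39/2)**2 = 1521/4 ≈ 380.25)
-y = -1*1521/4 = -1521/4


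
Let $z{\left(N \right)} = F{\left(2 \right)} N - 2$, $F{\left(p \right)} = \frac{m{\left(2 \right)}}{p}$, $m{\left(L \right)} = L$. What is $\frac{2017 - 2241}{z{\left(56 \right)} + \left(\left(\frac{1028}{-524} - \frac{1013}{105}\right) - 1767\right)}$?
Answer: $\frac{3081120}{23722003} \approx 0.12988$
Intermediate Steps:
$F{\left(p \right)} = \frac{2}{p}$
$z{\left(N \right)} = -2 + N$ ($z{\left(N \right)} = \frac{2}{2} N - 2 = 2 \cdot \frac{1}{2} N - 2 = 1 N - 2 = N - 2 = -2 + N$)
$\frac{2017 - 2241}{z{\left(56 \right)} + \left(\left(\frac{1028}{-524} - \frac{1013}{105}\right) - 1767\right)} = \frac{2017 - 2241}{\left(-2 + 56\right) + \left(\left(\frac{1028}{-524} - \frac{1013}{105}\right) - 1767\right)} = - \frac{224}{54 + \left(\left(1028 \left(- \frac{1}{524}\right) - \frac{1013}{105}\right) - 1767\right)} = - \frac{224}{54 - \frac{24464773}{13755}} = - \frac{224}{- \frac{23722003}{13755}} = \left(-224\right) \left(- \frac{13755}{23722003}\right) = \frac{3081120}{23722003}$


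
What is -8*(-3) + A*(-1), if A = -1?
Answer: 25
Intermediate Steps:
-8*(-3) + A*(-1) = -8*(-3) - 1*(-1) = 24 + 1 = 25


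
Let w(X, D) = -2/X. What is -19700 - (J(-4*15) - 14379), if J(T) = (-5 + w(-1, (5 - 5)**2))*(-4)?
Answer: -5333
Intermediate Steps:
J(T) = 12 (J(T) = (-5 - 2/(-1))*(-4) = (-5 - 2*(-1))*(-4) = (-5 + 2)*(-4) = -3*(-4) = 12)
-19700 - (J(-4*15) - 14379) = -19700 - (12 - 14379) = -19700 - 1*(-14367) = -19700 + 14367 = -5333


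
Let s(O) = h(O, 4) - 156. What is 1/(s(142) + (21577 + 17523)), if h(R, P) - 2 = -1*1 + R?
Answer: 1/39087 ≈ 2.5584e-5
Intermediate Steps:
h(R, P) = 1 + R (h(R, P) = 2 + (-1*1 + R) = 2 + (-1 + R) = 1 + R)
s(O) = -155 + O (s(O) = (1 + O) - 156 = -155 + O)
1/(s(142) + (21577 + 17523)) = 1/((-155 + 142) + (21577 + 17523)) = 1/(-13 + 39100) = 1/39087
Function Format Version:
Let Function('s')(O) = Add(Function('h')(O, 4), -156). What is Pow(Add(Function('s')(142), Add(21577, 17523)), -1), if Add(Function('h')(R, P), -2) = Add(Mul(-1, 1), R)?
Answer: Rational(1, 39087) ≈ 2.5584e-5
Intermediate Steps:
Function('h')(R, P) = Add(1, R) (Function('h')(R, P) = Add(2, Add(Mul(-1, 1), R)) = Add(2, Add(-1, R)) = Add(1, R))
Function('s')(O) = Add(-155, O) (Function('s')(O) = Add(Add(1, O), -156) = Add(-155, O))
Pow(Add(Function('s')(142), Add(21577, 17523)), -1) = Pow(Add(Add(-155, 142), Add(21577, 17523)), -1) = Pow(Add(-13, 39100), -1) = Pow(39087, -1) = Rational(1, 39087)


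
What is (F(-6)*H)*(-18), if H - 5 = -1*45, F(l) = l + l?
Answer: -8640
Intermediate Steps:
F(l) = 2*l
H = -40 (H = 5 - 1*45 = 5 - 45 = -40)
(F(-6)*H)*(-18) = ((2*(-6))*(-40))*(-18) = -12*(-40)*(-18) = 480*(-18) = -8640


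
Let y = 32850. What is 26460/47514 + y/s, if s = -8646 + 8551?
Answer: -51944040/150461 ≈ -345.23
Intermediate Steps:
s = -95
26460/47514 + y/s = 26460/47514 + 32850/(-95) = 26460*(1/47514) + 32850*(-1/95) = 4410/7919 - 6570/19 = -51944040/150461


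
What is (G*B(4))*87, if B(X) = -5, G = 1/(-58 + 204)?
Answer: -435/146 ≈ -2.9795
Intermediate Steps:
G = 1/146 ≈ 0.0068493
(G*B(4))*87 = ((1/146)*(-5))*87 = -5/146*87 = -435/146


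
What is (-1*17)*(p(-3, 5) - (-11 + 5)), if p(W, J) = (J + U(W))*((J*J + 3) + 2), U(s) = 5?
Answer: -5202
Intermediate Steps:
p(W, J) = (5 + J)*(5 + J²) (p(W, J) = (J + 5)*((J*J + 3) + 2) = (5 + J)*((J² + 3) + 2) = (5 + J)*((3 + J²) + 2) = (5 + J)*(5 + J²))
(-1*17)*(p(-3, 5) - (-11 + 5)) = (-1*17)*((25 + 5³ + 5*5 + 5*5²) - (-11 + 5)) = -17*((25 + 125 + 25 + 5*25) - 1*(-6)) = -17*((25 + 125 + 25 + 125) + 6) = -17*(300 + 6) = -17*306 = -5202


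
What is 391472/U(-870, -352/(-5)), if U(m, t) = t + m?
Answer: -978680/1999 ≈ -489.58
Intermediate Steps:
U(m, t) = m + t
391472/U(-870, -352/(-5)) = 391472/(-870 - 352/(-5)) = 391472/(-870 - 352*(-⅕)) = 391472/(-870 + 352/5) = 391472/(-3998/5) = 391472*(-5/3998) = -978680/1999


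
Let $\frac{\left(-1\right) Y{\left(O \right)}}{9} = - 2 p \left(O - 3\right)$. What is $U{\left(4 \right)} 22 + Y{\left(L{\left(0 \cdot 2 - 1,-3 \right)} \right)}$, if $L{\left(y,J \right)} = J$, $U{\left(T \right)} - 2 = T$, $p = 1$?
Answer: $24$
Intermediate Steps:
$U{\left(T \right)} = 2 + T$
$Y{\left(O \right)} = -54 + 18 O$ ($Y{\left(O \right)} = - 9 \left(-2\right) 1 \left(O - 3\right) = - 9 \left(- 2 \left(-3 + O\right)\right) = - 9 \left(6 - 2 O\right) = -54 + 18 O$)
$U{\left(4 \right)} 22 + Y{\left(L{\left(0 \cdot 2 - 1,-3 \right)} \right)} = \left(2 + 4\right) 22 + \left(-54 + 18 \left(-3\right)\right) = 6 \cdot 22 - 108 = 132 - 108 = 24$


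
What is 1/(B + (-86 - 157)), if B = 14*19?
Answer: 1/23 ≈ 0.043478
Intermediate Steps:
B = 266
1/(B + (-86 - 157)) = 1/(266 + (-86 - 157)) = 1/(266 - 243) = 1/23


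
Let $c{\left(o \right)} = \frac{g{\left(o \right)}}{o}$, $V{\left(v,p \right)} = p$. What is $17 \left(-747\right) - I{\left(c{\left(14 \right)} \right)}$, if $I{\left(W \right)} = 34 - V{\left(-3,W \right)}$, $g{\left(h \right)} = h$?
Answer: $-12732$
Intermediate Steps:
$c{\left(o \right)} = 1$ ($c{\left(o \right)} = \frac{o}{o} = 1$)
$I{\left(W \right)} = 34 - W$
$17 \left(-747\right) - I{\left(c{\left(14 \right)} \right)} = 17 \left(-747\right) - \left(34 - 1\right) = -12699 - \left(34 - 1\right) = -12699 - 33 = -12732$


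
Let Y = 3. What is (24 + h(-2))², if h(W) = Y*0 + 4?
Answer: 784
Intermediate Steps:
h(W) = 4 (h(W) = 3*0 + 4 = 0 + 4 = 4)
(24 + h(-2))² = (24 + 4)² = 28² = 784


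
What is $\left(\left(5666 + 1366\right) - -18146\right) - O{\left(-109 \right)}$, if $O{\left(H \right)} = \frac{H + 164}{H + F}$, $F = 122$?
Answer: $\frac{327259}{13} \approx 25174.0$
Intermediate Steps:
$O{\left(H \right)} = \frac{164 + H}{122 + H}$ ($O{\left(H \right)} = \frac{H + 164}{H + 122} = \frac{164 + H}{122 + H}$)
$\left(\left(5666 + 1366\right) - -18146\right) - O{\left(-109 \right)} = \left(\left(5666 + 1366\right) - -18146\right) - \frac{164 - 109}{122 - 109} = \left(7032 + 18146\right) - \frac{1}{13} \cdot 55 = 25178 - \frac{1}{13} \cdot 55 = 25178 - \frac{55}{13} = \frac{327259}{13}$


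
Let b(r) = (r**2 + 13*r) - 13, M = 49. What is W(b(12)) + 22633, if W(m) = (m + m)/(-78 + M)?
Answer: 655783/29 ≈ 22613.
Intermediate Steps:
b(r) = -13 + r**2 + 13*r
W(m) = -2*m/29 (W(m) = (m + m)/(-78 + 49) = (2*m)/(-29) = (2*m)*(-1/29) = -2*m/29)
W(b(12)) + 22633 = -2*(-13 + 12**2 + 13*12)/29 + 22633 = -2*(-13 + 144 + 156)/29 + 22633 = -2/29*287 + 22633 = -574/29 + 22633 = 655783/29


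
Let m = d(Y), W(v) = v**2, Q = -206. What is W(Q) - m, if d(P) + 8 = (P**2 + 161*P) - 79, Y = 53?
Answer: 31181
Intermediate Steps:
d(P) = -87 + P**2 + 161*P (d(P) = -8 + ((P**2 + 161*P) - 79) = -8 + (-79 + P**2 + 161*P) = -87 + P**2 + 161*P)
m = 11255 (m = -87 + 53**2 + 161*53 = -87 + 2809 + 8533 = 11255)
W(Q) - m = (-206)**2 - 1*11255 = 42436 - 11255 = 31181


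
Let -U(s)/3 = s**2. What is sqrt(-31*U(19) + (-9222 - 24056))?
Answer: sqrt(295) ≈ 17.176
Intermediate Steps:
U(s) = -3*s**2
sqrt(-31*U(19) + (-9222 - 24056)) = sqrt(-(-93)*19**2 + (-9222 - 24056)) = sqrt(-(-93)*361 - 33278) = sqrt(-31*(-1083) - 33278) = sqrt(33573 - 33278) = sqrt(295)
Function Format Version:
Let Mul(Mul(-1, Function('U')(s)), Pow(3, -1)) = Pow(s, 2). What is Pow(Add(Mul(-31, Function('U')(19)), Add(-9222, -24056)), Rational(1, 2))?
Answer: Pow(295, Rational(1, 2)) ≈ 17.176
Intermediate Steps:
Function('U')(s) = Mul(-3, Pow(s, 2))
Pow(Add(Mul(-31, Function('U')(19)), Add(-9222, -24056)), Rational(1, 2)) = Pow(Add(Mul(-31, Mul(-3, Pow(19, 2))), Add(-9222, -24056)), Rational(1, 2)) = Pow(Add(Mul(-31, Mul(-3, 361)), -33278), Rational(1, 2)) = Pow(Add(Mul(-31, -1083), -33278), Rational(1, 2)) = Pow(Add(33573, -33278), Rational(1, 2)) = Pow(295, Rational(1, 2))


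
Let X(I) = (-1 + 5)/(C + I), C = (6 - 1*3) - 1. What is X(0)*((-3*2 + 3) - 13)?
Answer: -32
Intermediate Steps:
C = 2 (C = (6 - 3) - 1 = 3 - 1 = 2)
X(I) = 4/(2 + I) (X(I) = (-1 + 5)/(2 + I) = 4/(2 + I))
X(0)*((-3*2 + 3) - 13) = (4/(2 + 0))*((-3*2 + 3) - 13) = (4/2)*((-6 + 3) - 13) = (4*(½))*(-3 - 13) = 2*(-16) = -32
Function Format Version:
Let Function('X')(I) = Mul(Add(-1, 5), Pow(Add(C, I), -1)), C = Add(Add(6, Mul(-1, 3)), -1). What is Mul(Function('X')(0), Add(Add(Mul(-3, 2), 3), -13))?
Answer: -32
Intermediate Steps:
C = 2 (C = Add(Add(6, -3), -1) = Add(3, -1) = 2)
Function('X')(I) = Mul(4, Pow(Add(2, I), -1)) (Function('X')(I) = Mul(Add(-1, 5), Pow(Add(2, I), -1)) = Mul(4, Pow(Add(2, I), -1)))
Mul(Function('X')(0), Add(Add(Mul(-3, 2), 3), -13)) = Mul(Mul(4, Pow(Add(2, 0), -1)), Add(Add(Mul(-3, 2), 3), -13)) = Mul(Mul(4, Pow(2, -1)), Add(Add(-6, 3), -13)) = Mul(Mul(4, Rational(1, 2)), Add(-3, -13)) = Mul(2, -16) = -32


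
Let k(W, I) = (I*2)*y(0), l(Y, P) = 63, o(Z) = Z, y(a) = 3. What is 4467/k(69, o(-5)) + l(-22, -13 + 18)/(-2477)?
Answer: -3688883/24770 ≈ -148.93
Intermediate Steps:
k(W, I) = 6*I (k(W, I) = (I*2)*3 = (2*I)*3 = 6*I)
4467/k(69, o(-5)) + l(-22, -13 + 18)/(-2477) = 4467/((6*(-5))) + 63/(-2477) = 4467/(-30) + 63*(-1/2477) = 4467*(-1/30) - 63/2477 = -1489/10 - 63/2477 = -3688883/24770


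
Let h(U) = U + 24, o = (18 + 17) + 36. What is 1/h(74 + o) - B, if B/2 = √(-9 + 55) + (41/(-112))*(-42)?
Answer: -20783/676 - 2*√46 ≈ -44.309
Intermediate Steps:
o = 71 (o = 35 + 36 = 71)
h(U) = 24 + U
B = 123/4 + 2*√46 (B = 2*(√(-9 + 55) + (41/(-112))*(-42)) = 2*(√46 + (41*(-1/112))*(-42)) = 2*(√46 - 41/112*(-42)) = 2*(√46 + 123/8) = 2*(123/8 + √46) = 123/4 + 2*√46 ≈ 44.315)
1/h(74 + o) - B = 1/(24 + (74 + 71)) - (123/4 + 2*√46) = 1/(24 + 145) + (-123/4 - 2*√46) = 1/169 + (-123/4 - 2*√46) = -20783/676 - 2*√46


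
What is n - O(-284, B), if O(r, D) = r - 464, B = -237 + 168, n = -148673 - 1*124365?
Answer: -272290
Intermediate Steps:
n = -273038 (n = -148673 - 124365 = -273038)
B = -69
O(r, D) = -464 + r
n - O(-284, B) = -273038 - (-464 - 284) = -273038 - 1*(-748) = -273038 + 748 = -272290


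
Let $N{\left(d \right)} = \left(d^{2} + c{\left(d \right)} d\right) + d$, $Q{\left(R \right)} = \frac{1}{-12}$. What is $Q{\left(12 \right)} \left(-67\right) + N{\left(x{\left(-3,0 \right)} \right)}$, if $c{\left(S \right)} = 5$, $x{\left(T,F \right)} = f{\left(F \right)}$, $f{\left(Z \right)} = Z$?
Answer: $\frac{67}{12} \approx 5.5833$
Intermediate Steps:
$Q{\left(R \right)} = - \frac{1}{12}$
$x{\left(T,F \right)} = F$
$N{\left(d \right)} = d^{2} + 6 d$ ($N{\left(d \right)} = \left(d^{2} + 5 d\right) + d = d^{2} + 6 d$)
$Q{\left(12 \right)} \left(-67\right) + N{\left(x{\left(-3,0 \right)} \right)} = \left(- \frac{1}{12}\right) \left(-67\right) + 0 \left(6 + 0\right) = \frac{67}{12} + 0 \cdot 6 = \frac{67}{12} + 0 = \frac{67}{12}$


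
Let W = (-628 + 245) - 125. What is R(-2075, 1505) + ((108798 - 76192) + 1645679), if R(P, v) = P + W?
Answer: 1675702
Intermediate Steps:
W = -508 (W = -383 - 125 = -508)
R(P, v) = -508 + P (R(P, v) = P - 508 = -508 + P)
R(-2075, 1505) + ((108798 - 76192) + 1645679) = (-508 - 2075) + ((108798 - 76192) + 1645679) = -2583 + (32606 + 1645679) = -2583 + 1678285 = 1675702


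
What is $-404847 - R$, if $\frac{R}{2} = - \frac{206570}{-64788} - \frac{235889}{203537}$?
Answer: $- \frac{1334667947091062}{3296688789} \approx -4.0485 \cdot 10^{5}$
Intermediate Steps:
$R = \frac{13380930779}{3296688789}$ ($R = 2 \left(- \frac{206570}{-64788} - \frac{235889}{203537}\right) = 2 \left(\left(-206570\right) \left(- \frac{1}{64788}\right) - \frac{235889}{203537}\right) = 2 \left(\frac{103285}{32394} - \frac{235889}{203537}\right) = 2 \cdot \frac{13380930779}{6593377578} = \frac{13380930779}{3296688789} \approx 4.0589$)
$-404847 - R = -404847 - \frac{13380930779}{3296688789} = - \frac{1334667947091062}{3296688789}$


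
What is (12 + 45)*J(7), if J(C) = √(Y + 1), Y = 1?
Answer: 57*√2 ≈ 80.610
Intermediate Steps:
J(C) = √2 (J(C) = √(1 + 1) = √2)
(12 + 45)*J(7) = (12 + 45)*√2 = 57*√2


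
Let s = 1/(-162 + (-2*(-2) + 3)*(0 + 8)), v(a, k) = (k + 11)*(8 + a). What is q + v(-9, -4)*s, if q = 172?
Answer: 18239/106 ≈ 172.07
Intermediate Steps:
v(a, k) = (8 + a)*(11 + k) (v(a, k) = (11 + k)*(8 + a) = (8 + a)*(11 + k))
s = -1/106 (s = 1/(-162 + (4 + 3)*8) = 1/(-162 + 7*8) = 1/(-162 + 56) = 1/(-106) = -1/106 ≈ -0.0094340)
q + v(-9, -4)*s = 172 + (88 + 8*(-4) + 11*(-9) - 9*(-4))*(-1/106) = 172 + (88 - 32 - 99 + 36)*(-1/106) = 172 - 7*(-1/106) = 172 + 7/106 = 18239/106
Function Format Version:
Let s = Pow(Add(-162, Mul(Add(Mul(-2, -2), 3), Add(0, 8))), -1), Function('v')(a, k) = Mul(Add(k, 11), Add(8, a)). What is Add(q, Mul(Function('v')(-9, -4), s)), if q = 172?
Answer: Rational(18239, 106) ≈ 172.07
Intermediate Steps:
Function('v')(a, k) = Mul(Add(8, a), Add(11, k)) (Function('v')(a, k) = Mul(Add(11, k), Add(8, a)) = Mul(Add(8, a), Add(11, k)))
s = Rational(-1, 106) (s = Pow(Add(-162, Mul(Add(4, 3), 8)), -1) = Pow(Add(-162, Mul(7, 8)), -1) = Pow(Add(-162, 56), -1) = Pow(-106, -1) = Rational(-1, 106) ≈ -0.0094340)
Add(q, Mul(Function('v')(-9, -4), s)) = Add(172, Mul(Add(88, Mul(8, -4), Mul(11, -9), Mul(-9, -4)), Rational(-1, 106))) = Add(172, Mul(Add(88, -32, -99, 36), Rational(-1, 106))) = Add(172, Mul(-7, Rational(-1, 106))) = Add(172, Rational(7, 106)) = Rational(18239, 106)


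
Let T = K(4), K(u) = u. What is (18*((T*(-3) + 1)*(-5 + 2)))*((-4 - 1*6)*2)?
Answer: -11880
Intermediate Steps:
T = 4
(18*((T*(-3) + 1)*(-5 + 2)))*((-4 - 1*6)*2) = (18*((4*(-3) + 1)*(-5 + 2)))*((-4 - 1*6)*2) = (18*((-12 + 1)*(-3)))*((-4 - 6)*2) = (18*(-11*(-3)))*(-10*2) = (18*33)*(-20) = 594*(-20) = -11880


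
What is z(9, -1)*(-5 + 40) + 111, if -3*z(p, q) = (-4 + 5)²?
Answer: 298/3 ≈ 99.333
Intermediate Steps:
z(p, q) = -⅓ (z(p, q) = -(-4 + 5)²/3 = -⅓*1² = -⅓*1 = -⅓)
z(9, -1)*(-5 + 40) + 111 = -(-5 + 40)/3 + 111 = -⅓*35 + 111 = -35/3 + 111 = 298/3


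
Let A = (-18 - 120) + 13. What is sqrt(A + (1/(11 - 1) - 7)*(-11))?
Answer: I*sqrt(4910)/10 ≈ 7.0071*I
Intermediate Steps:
A = -125 (A = -138 + 13 = -125)
sqrt(A + (1/(11 - 1) - 7)*(-11)) = sqrt(-125 + (1/(11 - 1) - 7)*(-11)) = sqrt(-125 + (1/10 - 7)*(-11)) = sqrt(-125 - 69/10*(-11)) = sqrt(-125 + 759/10) = sqrt(-491/10) = I*sqrt(4910)/10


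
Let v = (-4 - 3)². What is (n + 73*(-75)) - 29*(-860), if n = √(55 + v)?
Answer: 19465 + 2*√26 ≈ 19475.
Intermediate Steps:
v = 49 (v = (-7)² = 49)
n = 2*√26 (n = √(55 + 49) = √104 = 2*√26 ≈ 10.198)
(n + 73*(-75)) - 29*(-860) = (2*√26 + 73*(-75)) - 29*(-860) = (2*√26 - 5475) + 24940 = (-5475 + 2*√26) + 24940 = 19465 + 2*√26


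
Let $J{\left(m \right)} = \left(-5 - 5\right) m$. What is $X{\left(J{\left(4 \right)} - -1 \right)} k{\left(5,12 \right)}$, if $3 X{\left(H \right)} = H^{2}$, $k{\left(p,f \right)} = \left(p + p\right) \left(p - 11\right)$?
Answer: $-30420$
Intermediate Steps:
$J{\left(m \right)} = - 10 m$
$k{\left(p,f \right)} = 2 p \left(-11 + p\right)$
$X{\left(H \right)} = \frac{H^{2}}{3}$
$X{\left(J{\left(4 \right)} - -1 \right)} k{\left(5,12 \right)} = \frac{\left(\left(-10\right) 4 - -1\right)^{2}}{3} \cdot 2 \cdot 5 \left(-11 + 5\right) = \frac{\left(-40 + 1\right)^{2}}{3} \cdot 2 \cdot 5 \left(-6\right) = \frac{\left(-39\right)^{2}}{3} \left(-60\right) = \frac{1}{3} \cdot 1521 \left(-60\right) = 507 \left(-60\right) = -30420$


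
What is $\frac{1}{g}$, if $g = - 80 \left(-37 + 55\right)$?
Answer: $- \frac{1}{1440} \approx -0.00069444$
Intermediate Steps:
$g = -1440$ ($g = \left(-80\right) 18 = -1440$)
$\frac{1}{g} = \frac{1}{-1440} = - \frac{1}{1440}$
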